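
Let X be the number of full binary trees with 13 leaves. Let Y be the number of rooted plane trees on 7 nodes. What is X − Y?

A full binary tree with L leaves has L−1 internal nodes and is counted by C_{L−1}; L = 13 gives C_12. So X = C_12 = 208012.
Rooted ordered (plane) trees on m nodes have m−1 edges and are counted by C_{m−1}; m = 7 gives C_6. So Y = C_6 = 132.
X − Y = 208012 − 132 = 207880.

207880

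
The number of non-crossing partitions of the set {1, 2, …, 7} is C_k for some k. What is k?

The non-crossing partitions of [7] form a lattice of size C_7.

7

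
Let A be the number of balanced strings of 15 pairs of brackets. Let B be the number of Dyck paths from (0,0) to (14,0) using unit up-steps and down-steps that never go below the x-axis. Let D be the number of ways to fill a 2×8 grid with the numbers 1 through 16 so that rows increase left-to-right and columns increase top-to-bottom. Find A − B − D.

9692986

Balanced strings of n pairs of brackets are counted by C_n; here n = 15. So A = C_15 = 9694845.
Paths of 7 up- and 7 down-steps that never dip below the axis are Dyck paths; their count is C_7. So B = C_7 = 429.
Standard Young tableaux of shape 2×n are counted by C_n; here n = 8. So D = C_8 = 1430.
A − B − D = 9694845 − 429 − 1430 = 9692986.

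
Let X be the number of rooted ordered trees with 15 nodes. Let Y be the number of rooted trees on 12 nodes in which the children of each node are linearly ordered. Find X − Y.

Rooted ordered (plane) trees on m nodes have m−1 edges and are counted by C_{m−1}; m = 15 gives C_14. So X = C_14 = 2674440.
Rooted ordered (plane) trees on m nodes have m−1 edges and are counted by C_{m−1}; m = 12 gives C_11. So Y = C_11 = 58786.
X − Y = 2674440 − 58786 = 2615654.

2615654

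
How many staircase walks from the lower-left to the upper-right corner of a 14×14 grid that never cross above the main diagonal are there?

2674440

Sub-diagonal monotone paths from (0,0) to (14,14) biject with Dyck paths of semilength 14, giving C_14.
C_14 = C(28,14)/15 = 40116600/15 = 2674440.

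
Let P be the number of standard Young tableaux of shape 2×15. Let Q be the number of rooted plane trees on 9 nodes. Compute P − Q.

9693415

By the hook-length formula (or a Dyck-path bijection), SYT of shape 2×15 number C_15. So P = C_15 = 9694845.
Rooted ordered (plane) trees on m nodes have m−1 edges and are counted by C_{m−1}; m = 9 gives C_8. So Q = C_8 = 1430.
P − Q = 9694845 − 1430 = 9693415.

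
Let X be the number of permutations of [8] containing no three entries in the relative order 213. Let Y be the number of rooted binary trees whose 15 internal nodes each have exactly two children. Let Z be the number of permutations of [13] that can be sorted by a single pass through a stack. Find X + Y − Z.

8953375

Permutations of [n] avoiding any single length-3 pattern are counted by C_n; here n = 8. So X = C_8 = 1430.
Full binary trees with n internal nodes are counted by C_n; here n = 15. So Y = C_15 = 9694845.
By Knuth's characterisation, the stack-sortable permutations of length 13 are the 231-avoiders, numbering C_13. So Z = C_13 = 742900.
X + Y − Z = 1430 + 9694845 − 742900 = 8953375.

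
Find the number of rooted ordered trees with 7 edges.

429

A rooted plane tree with 7 edges has 8 nodes, and the count is C_7.
C_7 = C(14,7)/8 = 3432/8 = 429.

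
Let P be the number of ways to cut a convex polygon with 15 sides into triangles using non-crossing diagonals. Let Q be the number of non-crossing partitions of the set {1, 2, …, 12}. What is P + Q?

950912

A convex 15-gon is triangulated into 13 triangles, and the number of such triangulations is the Catalan number C_{15−2} = C_13. So P = C_13 = 742900.
Non-crossing partitions of an n-element set are counted by C_n; here n = 12. So Q = C_12 = 208012.
P + Q = 742900 + 208012 = 950912.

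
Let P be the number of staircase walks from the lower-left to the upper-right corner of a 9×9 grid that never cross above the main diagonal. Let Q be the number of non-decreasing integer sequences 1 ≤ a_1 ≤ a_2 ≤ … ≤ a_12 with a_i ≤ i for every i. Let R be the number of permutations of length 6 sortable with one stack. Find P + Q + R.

213006

Monotone paths in an n×n grid that stay weakly below the diagonal are counted by C_n; here n = 9. So P = C_9 = 4862.
Such sub-staircase sequences of length n are counted by C_n; here n = 12. So Q = C_12 = 208012.
Stack-sortable permutations are exactly the 231-avoiding ones, counted by C_n; here n = 6. So R = C_6 = 132.
P + Q + R = 4862 + 208012 + 132 = 213006.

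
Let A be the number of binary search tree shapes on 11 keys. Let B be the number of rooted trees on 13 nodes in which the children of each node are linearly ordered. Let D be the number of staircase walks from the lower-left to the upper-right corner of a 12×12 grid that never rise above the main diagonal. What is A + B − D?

There are C_n binary search tree shapes on n keys; with n = 11 that is C_11. So A = C_11 = 58786.
A rooted plane tree on 13 nodes has 12 edges, and such trees are counted by C_12. So B = C_12 = 208012.
Monotone paths in an n×n grid that stay weakly below the diagonal are counted by C_n; here n = 12. So D = C_12 = 208012.
A + B − D = 58786 + 208012 − 208012 = 58786.

58786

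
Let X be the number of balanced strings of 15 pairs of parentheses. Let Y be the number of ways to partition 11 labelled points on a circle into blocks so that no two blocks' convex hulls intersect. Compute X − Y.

9636059

A balanced arrangement of 15 bracket pairs is a Dyck word of semilength 15, so the count is C_15. So X = C_15 = 9694845.
Non-crossing partitions of an n-element set are counted by C_n; here n = 11. So Y = C_11 = 58786.
X − Y = 9694845 − 58786 = 9636059.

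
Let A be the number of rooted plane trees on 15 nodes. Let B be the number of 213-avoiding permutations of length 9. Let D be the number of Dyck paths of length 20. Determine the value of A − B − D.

Rooted ordered (plane) trees on m nodes have m−1 edges and are counted by C_{m−1}; m = 15 gives C_14. So A = C_14 = 2674440.
Permutations of [n] avoiding any single length-3 pattern are counted by C_n; here n = 9. So B = C_9 = 4862.
Paths of 10 up- and 10 down-steps that never dip below the axis are Dyck paths; their count is C_10. So D = C_10 = 16796.
A − B − D = 2674440 − 4862 − 16796 = 2652782.

2652782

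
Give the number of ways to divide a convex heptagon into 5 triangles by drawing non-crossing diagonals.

42

Triangulations of a convex m-gon are counted by C_{m−2}; with m = 7 this is C_5.
C_5 = C(10,5)/6 = 252/6 = 42.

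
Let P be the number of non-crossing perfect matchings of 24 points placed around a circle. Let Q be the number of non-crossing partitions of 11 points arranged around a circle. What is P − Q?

Pairing 24 circle points by 12 non-crossing chords gives C_12 matchings. So P = C_12 = 208012.
The non-crossing partitions of [11] form a lattice of size C_11. So Q = C_11 = 58786.
P − Q = 208012 − 58786 = 149226.

149226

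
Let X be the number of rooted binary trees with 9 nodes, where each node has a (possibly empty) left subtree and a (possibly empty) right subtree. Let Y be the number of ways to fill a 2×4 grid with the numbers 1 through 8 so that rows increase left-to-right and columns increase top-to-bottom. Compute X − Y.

4848

Binary trees (left/right distinguished) on n nodes are counted by C_n; here n = 9. So X = C_9 = 4862.
Standard Young tableaux of shape 2×n are counted by C_n; here n = 4. So Y = C_4 = 14.
X − Y = 4862 − 14 = 4848.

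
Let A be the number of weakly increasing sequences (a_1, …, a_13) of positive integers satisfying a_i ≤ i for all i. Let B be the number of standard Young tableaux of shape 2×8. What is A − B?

741470

Such sub-staircase sequences of length n are counted by C_n; here n = 13. So A = C_13 = 742900.
By the hook-length formula (or a Dyck-path bijection), SYT of shape 2×8 number C_8. So B = C_8 = 1430.
A − B = 742900 − 1430 = 741470.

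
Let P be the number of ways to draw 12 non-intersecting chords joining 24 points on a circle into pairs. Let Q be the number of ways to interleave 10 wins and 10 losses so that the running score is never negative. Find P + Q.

224808

Non-crossing perfect matchings of 2n points on a circle are counted by C_n; with 24 points, n = 12. So P = C_12 = 208012.
Reading a vote for the leader as '(' and for the other as ')' turns such a sequence into a balanced string of 10 pairs, so the count is C_10. So Q = C_10 = 16796.
P + Q = 208012 + 16796 = 224808.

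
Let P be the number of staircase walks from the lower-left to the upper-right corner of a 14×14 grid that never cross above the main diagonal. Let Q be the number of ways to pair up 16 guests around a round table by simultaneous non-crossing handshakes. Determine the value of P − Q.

2673010

Monotone paths in an n×n grid that stay weakly below the diagonal are counted by C_n; here n = 14. So P = C_14 = 2674440.
With 16 = 2·8 people, non-crossing handshake pairings are non-crossing perfect matchings on a circle, counted by C_8. So Q = C_8 = 1430.
P − Q = 2674440 − 1430 = 2673010.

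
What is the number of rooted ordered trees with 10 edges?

16796

Rooted ordered trees with n edges are counted by C_n; here n = 10.
C_10 = 16796.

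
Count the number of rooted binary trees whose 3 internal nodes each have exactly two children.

5

The number of full binary trees on 3 internal nodes is the Catalan number C_3.
C_3 = 5.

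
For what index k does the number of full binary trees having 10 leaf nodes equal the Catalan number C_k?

A full binary tree with L leaves has L−1 internal nodes and is counted by C_{L−1}; L = 10 gives C_9.

9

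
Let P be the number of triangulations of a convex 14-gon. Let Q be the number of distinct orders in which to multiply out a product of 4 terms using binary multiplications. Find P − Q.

Triangulations of a convex m-gon are counted by C_{m−2}; with m = 14 this is C_12. So P = C_12 = 208012.
Ways to associate a product of 4 factors correspond to binary trees on 4 leaves, so the count is C_3. So Q = C_3 = 5.
P − Q = 208012 − 5 = 208007.

208007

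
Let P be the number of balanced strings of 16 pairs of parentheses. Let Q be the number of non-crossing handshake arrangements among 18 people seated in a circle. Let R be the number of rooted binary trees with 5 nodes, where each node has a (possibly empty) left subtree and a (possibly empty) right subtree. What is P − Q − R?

35352766

A balanced arrangement of 16 bracket pairs is a Dyck word of semilength 16, so the count is C_16. So P = C_16 = 35357670.
Non-crossing handshake pairings of 2n people are counted by C_n; 18 people gives n = 9. So Q = C_9 = 4862.
There are C_n binary search tree shapes on n keys; with n = 5 that is C_5. So R = C_5 = 42.
P − Q − R = 35357670 − 4862 − 42 = 35352766.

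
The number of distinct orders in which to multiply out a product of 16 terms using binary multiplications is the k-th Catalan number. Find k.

15

Bracketing 16 factors into binary products is counted by C_{16−1} = C_15.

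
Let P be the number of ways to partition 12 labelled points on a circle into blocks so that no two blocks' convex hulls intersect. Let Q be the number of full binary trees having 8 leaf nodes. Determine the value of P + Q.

208441

The non-crossing partitions of [12] form a lattice of size C_12. So P = C_12 = 208012.
Full binary trees with 8 leaves have 8−1 = 7 internal nodes, so there are C_7 of them. So Q = C_7 = 429.
P + Q = 208012 + 429 = 208441.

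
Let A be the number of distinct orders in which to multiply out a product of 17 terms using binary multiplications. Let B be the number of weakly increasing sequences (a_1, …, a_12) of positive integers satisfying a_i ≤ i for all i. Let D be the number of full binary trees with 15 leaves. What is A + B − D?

Ways to associate a product of 17 factors correspond to binary trees on 17 leaves, so the count is C_16. So A = C_16 = 35357670.
Such sub-staircase sequences of length n are counted by C_n; here n = 12. So B = C_12 = 208012.
A full binary tree with L leaves has L−1 internal nodes and is counted by C_{L−1}; L = 15 gives C_14. So D = C_14 = 2674440.
A + B − D = 35357670 + 208012 − 2674440 = 32891242.

32891242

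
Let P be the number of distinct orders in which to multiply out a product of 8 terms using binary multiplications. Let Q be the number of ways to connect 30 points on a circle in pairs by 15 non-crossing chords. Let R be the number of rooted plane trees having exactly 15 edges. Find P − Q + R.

429

Parenthesizations of m factors correspond to full binary trees with m leaves, counted by C_{m−1}; m = 8 gives C_7. So P = C_7 = 429.
Pairing 30 circle points by 15 non-crossing chords gives C_15 matchings. So Q = C_15 = 9694845.
A rooted plane tree with 15 edges has 16 nodes, and the count is C_15. So R = C_15 = 9694845.
P − Q + R = 429 − 9694845 + 9694845 = 429.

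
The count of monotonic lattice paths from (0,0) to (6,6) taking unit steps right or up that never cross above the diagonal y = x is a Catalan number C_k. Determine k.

Monotone paths in an n×n grid that stay weakly below the diagonal are counted by C_n; here n = 6.

6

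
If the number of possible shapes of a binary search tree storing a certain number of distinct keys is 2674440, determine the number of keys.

Binary search tree shapes on n keys are counted by C_n. The Catalan number equal to 2674440 is C_14.

14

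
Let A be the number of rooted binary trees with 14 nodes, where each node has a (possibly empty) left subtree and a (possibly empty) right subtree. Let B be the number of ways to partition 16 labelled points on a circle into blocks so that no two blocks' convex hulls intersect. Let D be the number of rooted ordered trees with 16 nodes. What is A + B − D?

28337265

There are C_n binary search tree shapes on n keys; with n = 14 that is C_14. So A = C_14 = 2674440.
The non-crossing partitions of [16] form a lattice of size C_16. So B = C_16 = 35357670.
Rooted ordered (plane) trees on m nodes have m−1 edges and are counted by C_{m−1}; m = 16 gives C_15. So D = C_15 = 9694845.
A + B − D = 2674440 + 35357670 − 9694845 = 28337265.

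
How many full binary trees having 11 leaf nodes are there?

Full binary trees with 11 leaves have 11−1 = 10 internal nodes, so there are C_10 of them.
C_10 = C_9 · 2(2·9+1)/(9+2) = 4862 · 38/11 = 16796.

16796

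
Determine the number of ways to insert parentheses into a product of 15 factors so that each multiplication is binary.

Bracketing 15 factors into binary products is counted by C_{15−1} = C_14.
C_14 = 2674440.

2674440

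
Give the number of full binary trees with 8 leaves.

429

Full binary trees with 8 leaves have 8−1 = 7 internal nodes, so there are C_7 of them.
C_7 = C(14,7)/8 = 3432/8 = 429.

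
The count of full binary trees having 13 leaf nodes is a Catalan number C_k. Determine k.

Full binary trees with 13 leaves have 13−1 = 12 internal nodes, so there are C_12 of them.

12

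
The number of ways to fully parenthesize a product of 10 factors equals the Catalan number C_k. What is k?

9

Bracketing 10 factors into binary products is counted by C_{10−1} = C_9.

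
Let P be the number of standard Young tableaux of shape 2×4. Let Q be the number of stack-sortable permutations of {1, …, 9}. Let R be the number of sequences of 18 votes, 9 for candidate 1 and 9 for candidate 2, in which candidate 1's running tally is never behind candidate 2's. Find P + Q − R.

By the hook-length formula (or a Dyck-path bijection), SYT of shape 2×4 number C_4. So P = C_4 = 14.
By Knuth's characterisation, the stack-sortable permutations of length 9 are the 231-avoiders, numbering C_9. So Q = C_9 = 4862.
Ballot sequences with n votes each where one side never trails are Dyck words, counted by C_n; here n = 9. So R = C_9 = 4862.
P + Q − R = 14 + 4862 − 4862 = 14.

14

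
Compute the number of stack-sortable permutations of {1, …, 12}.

Stack-sortable permutations are exactly the 231-avoiding ones, counted by C_n; here n = 12.
C_12 = C(24,12)/13 = 2704156/13 = 208012.

208012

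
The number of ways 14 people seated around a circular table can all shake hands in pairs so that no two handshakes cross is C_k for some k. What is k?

With 14 = 2·7 people, non-crossing handshake pairings are non-crossing perfect matchings on a circle, counted by C_7.

7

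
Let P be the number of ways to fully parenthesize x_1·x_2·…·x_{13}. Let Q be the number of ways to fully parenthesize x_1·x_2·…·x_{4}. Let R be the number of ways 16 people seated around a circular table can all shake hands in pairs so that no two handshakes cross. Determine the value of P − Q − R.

206577

Parenthesizations of m factors correspond to full binary trees with m leaves, counted by C_{m−1}; m = 13 gives C_12. So P = C_12 = 208012.
Bracketing 4 factors into binary products is counted by C_{4−1} = C_3. So Q = C_3 = 5.
With 16 = 2·8 people, non-crossing handshake pairings are non-crossing perfect matchings on a circle, counted by C_8. So R = C_8 = 1430.
P − Q − R = 208012 − 5 − 1430 = 206577.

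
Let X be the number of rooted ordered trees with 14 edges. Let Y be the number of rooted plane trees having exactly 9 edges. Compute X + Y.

A rooted plane tree with 14 edges has 15 nodes, and the count is C_14. So X = C_14 = 2674440.
A rooted plane tree with 9 edges has 10 nodes, and the count is C_9. So Y = C_9 = 4862.
X + Y = 2674440 + 4862 = 2679302.

2679302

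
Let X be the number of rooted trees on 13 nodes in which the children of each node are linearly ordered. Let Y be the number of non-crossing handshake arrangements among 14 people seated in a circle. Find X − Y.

Rooted ordered (plane) trees on m nodes have m−1 edges and are counted by C_{m−1}; m = 13 gives C_12. So X = C_12 = 208012.
With 14 = 2·7 people, non-crossing handshake pairings are non-crossing perfect matchings on a circle, counted by C_7. So Y = C_7 = 429.
X − Y = 208012 − 429 = 207583.

207583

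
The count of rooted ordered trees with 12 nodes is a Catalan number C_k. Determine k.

Rooted ordered (plane) trees on m nodes have m−1 edges and are counted by C_{m−1}; m = 12 gives C_11.

11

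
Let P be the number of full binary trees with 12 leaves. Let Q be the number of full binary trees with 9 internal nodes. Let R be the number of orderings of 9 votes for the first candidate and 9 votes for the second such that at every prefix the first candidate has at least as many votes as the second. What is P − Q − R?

49062

A full binary tree with L leaves has L−1 internal nodes and is counted by C_{L−1}; L = 12 gives C_11. So P = C_11 = 58786.
The number of full binary trees on 9 internal nodes is the Catalan number C_9. So Q = C_9 = 4862.
Ballot sequences with n votes each where one side never trails are Dyck words, counted by C_n; here n = 9. So R = C_9 = 4862.
P − Q − R = 58786 − 4862 − 4862 = 49062.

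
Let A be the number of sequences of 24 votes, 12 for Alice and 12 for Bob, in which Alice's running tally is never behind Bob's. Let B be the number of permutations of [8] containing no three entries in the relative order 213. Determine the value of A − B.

206582

Ballot sequences with n votes each where one side never trails are Dyck words, counted by C_n; here n = 12. So A = C_12 = 208012.
Permutations of [n] avoiding any single length-3 pattern are counted by C_n; here n = 8. So B = C_8 = 1430.
A − B = 208012 − 1430 = 206582.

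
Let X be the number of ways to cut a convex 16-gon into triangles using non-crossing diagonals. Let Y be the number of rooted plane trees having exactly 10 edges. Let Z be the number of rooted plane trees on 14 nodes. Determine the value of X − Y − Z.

1914744

Triangulations of a convex m-gon are counted by C_{m−2}; with m = 16 this is C_14. So X = C_14 = 2674440.
Rooted ordered trees with n edges are counted by C_n; here n = 10. So Y = C_10 = 16796.
A rooted plane tree on 14 nodes has 13 edges, and such trees are counted by C_13. So Z = C_13 = 742900.
X − Y − Z = 2674440 − 16796 − 742900 = 1914744.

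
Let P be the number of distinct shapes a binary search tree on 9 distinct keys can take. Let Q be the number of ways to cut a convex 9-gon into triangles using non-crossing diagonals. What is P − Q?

4433

Binary trees (left/right distinguished) on n nodes are counted by C_n; here n = 9. So P = C_9 = 4862.
A convex 9-gon is triangulated into 7 triangles, and the number of such triangulations is the Catalan number C_{9−2} = C_7. So Q = C_7 = 429.
P − Q = 4862 − 429 = 4433.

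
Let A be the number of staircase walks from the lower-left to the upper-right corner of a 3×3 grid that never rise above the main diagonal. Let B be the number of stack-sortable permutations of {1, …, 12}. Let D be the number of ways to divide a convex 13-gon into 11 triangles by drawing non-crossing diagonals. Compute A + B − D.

Monotone paths in an n×n grid that stay weakly below the diagonal are counted by C_n; here n = 3. So A = C_3 = 5.
Stack-sortable permutations are exactly the 231-avoiding ones, counted by C_n; here n = 12. So B = C_12 = 208012.
A convex 13-gon is triangulated into 11 triangles, and the number of such triangulations is the Catalan number C_{13−2} = C_11. So D = C_11 = 58786.
A + B − D = 5 + 208012 − 58786 = 149231.

149231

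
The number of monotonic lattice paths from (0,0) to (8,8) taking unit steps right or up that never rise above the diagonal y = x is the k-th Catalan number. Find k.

8

Sub-diagonal monotone paths from (0,0) to (8,8) biject with Dyck paths of semilength 8, giving C_8.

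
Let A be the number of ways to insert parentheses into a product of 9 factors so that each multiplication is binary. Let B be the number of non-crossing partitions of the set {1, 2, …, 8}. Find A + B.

2860

Bracketing 9 factors into binary products is counted by C_{9−1} = C_8. So A = C_8 = 1430.
Non-crossing partitions of an n-element set are counted by C_n; here n = 8. So B = C_8 = 1430.
A + B = 1430 + 1430 = 2860.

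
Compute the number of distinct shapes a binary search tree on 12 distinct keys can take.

There are C_n binary search tree shapes on n keys; with n = 12 that is C_12.
C_12 = C_11 · 2(2·11+1)/(11+2) = 58786 · 46/13 = 208012.

208012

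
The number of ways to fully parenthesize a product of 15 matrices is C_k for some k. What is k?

Ways to associate a product of 15 factors correspond to binary trees on 15 leaves, so the count is C_14.

14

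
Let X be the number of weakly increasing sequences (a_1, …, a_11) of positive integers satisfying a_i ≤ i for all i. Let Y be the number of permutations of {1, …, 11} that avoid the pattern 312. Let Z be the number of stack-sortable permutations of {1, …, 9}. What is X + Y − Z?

112710

Such sub-staircase sequences of length n are counted by C_n; here n = 11. So X = C_11 = 58786.
Permutations of [n] avoiding any single length-3 pattern are counted by C_n; here n = 11. So Y = C_11 = 58786.
By Knuth's characterisation, the stack-sortable permutations of length 9 are the 231-avoiders, numbering C_9. So Z = C_9 = 4862.
X + Y − Z = 58786 + 58786 − 4862 = 112710.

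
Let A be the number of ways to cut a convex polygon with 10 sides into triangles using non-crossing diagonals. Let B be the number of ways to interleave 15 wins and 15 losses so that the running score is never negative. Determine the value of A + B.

Triangulations of a convex m-gon are counted by C_{m−2}; with m = 10 this is C_8. So A = C_8 = 1430.
Ballot sequences with n votes each where one side never trails are Dyck words, counted by C_n; here n = 15. So B = C_15 = 9694845.
A + B = 1430 + 9694845 = 9696275.

9696275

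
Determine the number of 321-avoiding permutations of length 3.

Permutations of [n] avoiding any single length-3 pattern are counted by C_n; here n = 3.
C_3 = 5.

5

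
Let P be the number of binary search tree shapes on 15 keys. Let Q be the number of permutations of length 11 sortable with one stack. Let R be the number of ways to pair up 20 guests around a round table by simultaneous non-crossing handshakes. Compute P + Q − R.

Rooted binary trees with 15 nodes (each child slot possibly empty) number C_15. So P = C_15 = 9694845.
By Knuth's characterisation, the stack-sortable permutations of length 11 are the 231-avoiders, numbering C_11. So Q = C_11 = 58786.
Non-crossing handshake pairings of 2n people are counted by C_n; 20 people gives n = 10. So R = C_10 = 16796.
P + Q − R = 9694845 + 58786 − 16796 = 9736835.

9736835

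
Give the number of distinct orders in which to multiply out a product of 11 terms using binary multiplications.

16796

Bracketing 11 factors into binary products is counted by C_{11−1} = C_10.
C_10 = C(20,10)/11 = 184756/11 = 16796.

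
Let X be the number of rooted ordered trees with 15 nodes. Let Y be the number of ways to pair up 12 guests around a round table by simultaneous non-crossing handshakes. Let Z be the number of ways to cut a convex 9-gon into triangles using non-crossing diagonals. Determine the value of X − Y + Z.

2674737

A rooted plane tree on 15 nodes has 14 edges, and such trees are counted by C_14. So X = C_14 = 2674440.
Non-crossing handshake pairings of 2n people are counted by C_n; 12 people gives n = 6. So Y = C_6 = 132.
Triangulations of a convex m-gon are counted by C_{m−2}; with m = 9 this is C_7. So Z = C_7 = 429.
X − Y + Z = 2674440 − 132 + 429 = 2674737.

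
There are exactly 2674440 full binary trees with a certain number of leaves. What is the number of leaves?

15

Full binary trees with L leaves are counted by C_{L−1}, and C_14 = 2674440.
So the index is 14, and the number of leaves is 14 + 1 = 15.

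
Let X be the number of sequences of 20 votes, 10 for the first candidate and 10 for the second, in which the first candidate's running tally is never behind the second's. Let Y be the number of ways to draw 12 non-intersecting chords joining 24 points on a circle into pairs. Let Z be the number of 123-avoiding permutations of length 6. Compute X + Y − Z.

224676

Ballot sequences with n votes each where one side never trails are Dyck words, counted by C_n; here n = 10. So X = C_10 = 16796.
Non-crossing perfect matchings of 2n points on a circle are counted by C_n; with 24 points, n = 12. So Y = C_12 = 208012.
Permutations of [n] avoiding any single length-3 pattern are counted by C_n; here n = 6. So Z = C_6 = 132.
X + Y − Z = 16796 + 208012 − 132 = 224676.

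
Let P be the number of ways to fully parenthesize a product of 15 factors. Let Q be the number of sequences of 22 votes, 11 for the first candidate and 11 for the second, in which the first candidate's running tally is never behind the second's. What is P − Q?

Parenthesizations of m factors correspond to full binary trees with m leaves, counted by C_{m−1}; m = 15 gives C_14. So P = C_14 = 2674440.
Reading a vote for the leader as '(' and for the other as ')' turns such a sequence into a balanced string of 11 pairs, so the count is C_11. So Q = C_11 = 58786.
P − Q = 2674440 − 58786 = 2615654.

2615654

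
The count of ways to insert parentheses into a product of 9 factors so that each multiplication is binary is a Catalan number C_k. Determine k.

8

Parenthesizations of m factors correspond to full binary trees with m leaves, counted by C_{m−1}; m = 9 gives C_8.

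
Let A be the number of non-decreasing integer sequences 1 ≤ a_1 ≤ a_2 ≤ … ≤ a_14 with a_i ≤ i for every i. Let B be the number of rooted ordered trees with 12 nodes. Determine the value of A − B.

Such sub-staircase sequences of length n are counted by C_n; here n = 14. So A = C_14 = 2674440.
Rooted ordered (plane) trees on m nodes have m−1 edges and are counted by C_{m−1}; m = 12 gives C_11. So B = C_11 = 58786.
A − B = 2674440 − 58786 = 2615654.

2615654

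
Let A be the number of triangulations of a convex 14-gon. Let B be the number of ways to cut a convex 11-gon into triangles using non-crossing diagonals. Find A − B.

203150

Triangulations of a convex m-gon are counted by C_{m−2}; with m = 14 this is C_12. So A = C_12 = 208012.
A convex 11-gon is triangulated into 9 triangles, and the number of such triangulations is the Catalan number C_{11−2} = C_9. So B = C_9 = 4862.
A − B = 208012 − 4862 = 203150.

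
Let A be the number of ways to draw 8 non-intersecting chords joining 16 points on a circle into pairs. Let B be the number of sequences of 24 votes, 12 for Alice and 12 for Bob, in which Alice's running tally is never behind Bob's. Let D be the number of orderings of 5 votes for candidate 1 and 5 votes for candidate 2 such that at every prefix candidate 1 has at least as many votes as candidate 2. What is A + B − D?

Non-crossing perfect matchings of 2n points on a circle are counted by C_n; with 16 points, n = 8. So A = C_8 = 1430.
Reading a vote for the leader as '(' and for the other as ')' turns such a sequence into a balanced string of 12 pairs, so the count is C_12. So B = C_12 = 208012.
Ballot sequences with n votes each where one side never trails are Dyck words, counted by C_n; here n = 5. So D = C_5 = 42.
A + B − D = 1430 + 208012 − 42 = 209400.

209400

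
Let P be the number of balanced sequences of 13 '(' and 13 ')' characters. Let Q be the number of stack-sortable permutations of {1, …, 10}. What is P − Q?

A balanced arrangement of 13 bracket pairs is a Dyck word of semilength 13, so the count is C_13. So P = C_13 = 742900.
Stack-sortable permutations are exactly the 231-avoiding ones, counted by C_n; here n = 10. So Q = C_10 = 16796.
P − Q = 742900 − 16796 = 726104.

726104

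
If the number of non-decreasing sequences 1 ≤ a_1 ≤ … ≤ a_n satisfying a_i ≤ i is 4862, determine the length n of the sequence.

9

Such sub-staircase sequences of length n are counted by C_n, and C_9 = 4862.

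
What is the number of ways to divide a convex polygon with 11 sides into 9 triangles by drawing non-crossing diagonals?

4862

The number of triangulations of an 11-gon is the Catalan number C_9 (index = sides − 2).
C_9 = C(18,9)/10 = 48620/10 = 4862.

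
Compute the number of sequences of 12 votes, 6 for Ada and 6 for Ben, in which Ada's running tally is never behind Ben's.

132

Ballot sequences with n votes each where one side never trails are Dyck words, counted by C_n; here n = 6.
C_6 = C(12,6)/7 = 924/7 = 132.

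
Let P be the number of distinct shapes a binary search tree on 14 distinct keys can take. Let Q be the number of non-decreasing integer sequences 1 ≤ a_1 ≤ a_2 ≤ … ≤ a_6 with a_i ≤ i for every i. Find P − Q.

2674308

Binary trees (left/right distinguished) on n nodes are counted by C_n; here n = 14. So P = C_14 = 2674440.
Weakly increasing sequences with a_i ≤ i biject with Dyck paths of semilength 6, so there are C_6. So Q = C_6 = 132.
P − Q = 2674440 − 132 = 2674308.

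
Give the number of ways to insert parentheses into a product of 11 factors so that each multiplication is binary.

16796

Ways to associate a product of 11 factors correspond to binary trees on 11 leaves, so the count is C_10.
C_10 = C(20,10)/11 = 184756/11 = 16796.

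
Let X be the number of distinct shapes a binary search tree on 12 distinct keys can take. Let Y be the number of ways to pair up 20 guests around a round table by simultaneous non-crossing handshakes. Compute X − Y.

191216

There are C_n binary search tree shapes on n keys; with n = 12 that is C_12. So X = C_12 = 208012.
Non-crossing handshake pairings of 2n people are counted by C_n; 20 people gives n = 10. So Y = C_10 = 16796.
X − Y = 208012 − 16796 = 191216.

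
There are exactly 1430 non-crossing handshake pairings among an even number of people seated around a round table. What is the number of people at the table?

16

Non-crossing handshake pairings of 2n people are counted by C_n, and C_8 = 1430.
So n = 8, and there are 2n = 16 people.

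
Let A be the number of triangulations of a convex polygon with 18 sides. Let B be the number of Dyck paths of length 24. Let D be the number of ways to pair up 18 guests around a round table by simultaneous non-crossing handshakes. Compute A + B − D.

35560820

Triangulations of a convex m-gon are counted by C_{m−2}; with m = 18 this is C_16. So A = C_16 = 35357670.
A Dyck path with 12 up-steps and 12 down-steps has semilength 12, so there are C_12 of them. So B = C_12 = 208012.
With 18 = 2·9 people, non-crossing handshake pairings are non-crossing perfect matchings on a circle, counted by C_9. So D = C_9 = 4862.
A + B − D = 35357670 + 208012 − 4862 = 35560820.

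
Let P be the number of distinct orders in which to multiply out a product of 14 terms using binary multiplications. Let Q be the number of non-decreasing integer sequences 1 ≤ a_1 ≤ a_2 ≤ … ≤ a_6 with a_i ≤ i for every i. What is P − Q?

742768

Bracketing 14 factors into binary products is counted by C_{14−1} = C_13. So P = C_13 = 742900.
Weakly increasing sequences with a_i ≤ i biject with Dyck paths of semilength 6, so there are C_6. So Q = C_6 = 132.
P − Q = 742900 − 132 = 742768.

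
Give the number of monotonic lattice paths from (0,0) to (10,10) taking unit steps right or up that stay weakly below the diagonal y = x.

Monotone paths in an n×n grid that stay weakly below the diagonal are counted by C_n; here n = 10.
C_10 = C(20,10)/11 = 184756/11 = 16796.

16796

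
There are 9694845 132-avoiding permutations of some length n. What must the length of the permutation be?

Permutations of [n] avoiding a fixed length-3 pattern are counted by C_n, and C_15 = 9694845.

15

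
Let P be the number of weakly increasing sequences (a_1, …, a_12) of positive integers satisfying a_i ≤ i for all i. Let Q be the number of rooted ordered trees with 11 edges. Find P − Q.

149226

Such sub-staircase sequences of length n are counted by C_n; here n = 12. So P = C_12 = 208012.
A rooted plane tree with 11 edges has 12 nodes, and the count is C_11. So Q = C_11 = 58786.
P − Q = 208012 − 58786 = 149226.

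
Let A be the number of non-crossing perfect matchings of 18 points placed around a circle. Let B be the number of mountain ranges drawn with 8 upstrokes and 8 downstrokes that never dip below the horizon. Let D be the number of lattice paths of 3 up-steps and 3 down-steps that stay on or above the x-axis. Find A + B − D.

Non-crossing perfect matchings of 2n points on a circle are counted by C_n; with 18 points, n = 9. So A = C_9 = 4862.
Dyck paths of semilength n (length 2n) are counted by C_n; here n = 8. So B = C_8 = 1430.
A Dyck path with 3 up-steps and 3 down-steps has semilength 3, so there are C_3 of them. So D = C_3 = 5.
A + B − D = 4862 + 1430 − 5 = 6287.

6287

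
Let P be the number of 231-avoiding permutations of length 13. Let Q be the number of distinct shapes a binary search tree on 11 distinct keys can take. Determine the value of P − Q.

684114

For any fixed pattern of length 3, the pattern-avoiding permutations of [13] number C_13. So P = C_13 = 742900.
Binary trees (left/right distinguished) on n nodes are counted by C_n; here n = 11. So Q = C_11 = 58786.
P − Q = 742900 − 58786 = 684114.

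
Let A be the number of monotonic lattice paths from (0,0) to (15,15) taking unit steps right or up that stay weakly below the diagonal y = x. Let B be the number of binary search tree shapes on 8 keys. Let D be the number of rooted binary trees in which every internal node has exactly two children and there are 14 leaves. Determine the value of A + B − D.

8953375

Sub-diagonal monotone paths from (0,0) to (15,15) biject with Dyck paths of semilength 15, giving C_15. So A = C_15 = 9694845.
Rooted binary trees with 8 nodes (each child slot possibly empty) number C_8. So B = C_8 = 1430.
Full binary trees with 14 leaves have 14−1 = 13 internal nodes, so there are C_13 of them. So D = C_13 = 742900.
A + B − D = 9694845 + 1430 − 742900 = 8953375.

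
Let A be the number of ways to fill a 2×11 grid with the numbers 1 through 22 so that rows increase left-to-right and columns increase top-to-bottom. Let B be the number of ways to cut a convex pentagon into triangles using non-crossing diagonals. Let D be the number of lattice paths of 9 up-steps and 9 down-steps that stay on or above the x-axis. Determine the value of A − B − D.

Standard Young tableaux of shape 2×n are counted by C_n; here n = 11. So A = C_11 = 58786.
The number of triangulations of a 5-gon is the Catalan number C_3 (index = sides − 2). So B = C_3 = 5.
A Dyck path with 9 up-steps and 9 down-steps has semilength 9, so there are C_9 of them. So D = C_9 = 4862.
A − B − D = 58786 − 5 − 4862 = 53919.

53919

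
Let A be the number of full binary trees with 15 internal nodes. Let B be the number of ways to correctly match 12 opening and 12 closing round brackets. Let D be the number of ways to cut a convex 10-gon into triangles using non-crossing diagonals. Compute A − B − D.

The number of full binary trees on 15 internal nodes is the Catalan number C_15. So A = C_15 = 9694845.
With 12 pairs the number of balanced bracket strings is the Catalan number C_12. So B = C_12 = 208012.
Triangulations of a convex m-gon are counted by C_{m−2}; with m = 10 this is C_8. So D = C_8 = 1430.
A − B − D = 9694845 − 208012 − 1430 = 9485403.

9485403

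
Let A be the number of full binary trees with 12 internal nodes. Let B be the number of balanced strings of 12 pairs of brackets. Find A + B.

The number of full binary trees on 12 internal nodes is the Catalan number C_12. So A = C_12 = 208012.
With 12 pairs the number of balanced bracket strings is the Catalan number C_12. So B = C_12 = 208012.
A + B = 208012 + 208012 = 416024.

416024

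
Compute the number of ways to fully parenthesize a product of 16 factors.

Ways to associate a product of 16 factors correspond to binary trees on 16 leaves, so the count is C_15.
C_15 = 9694845.

9694845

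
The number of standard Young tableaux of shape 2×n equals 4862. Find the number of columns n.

Standard Young tableaux of shape 2×n are counted by C_n; 4862 = C_9.

9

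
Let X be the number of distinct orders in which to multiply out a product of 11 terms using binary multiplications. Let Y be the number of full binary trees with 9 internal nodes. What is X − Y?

11934

Bracketing 11 factors into binary products is counted by C_{11−1} = C_10. So X = C_10 = 16796.
The number of full binary trees on 9 internal nodes is the Catalan number C_9. So Y = C_9 = 4862.
X − Y = 16796 − 4862 = 11934.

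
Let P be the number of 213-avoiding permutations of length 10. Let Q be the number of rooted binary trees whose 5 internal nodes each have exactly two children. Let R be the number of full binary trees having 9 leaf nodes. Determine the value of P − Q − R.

Permutations of [n] avoiding any single length-3 pattern are counted by C_n; here n = 10. So P = C_10 = 16796.
Full binary trees with n internal nodes are counted by C_n; here n = 5. So Q = C_5 = 42.
A full binary tree with L leaves has L−1 internal nodes and is counted by C_{L−1}; L = 9 gives C_8. So R = C_8 = 1430.
P − Q − R = 16796 − 42 − 1430 = 15324.

15324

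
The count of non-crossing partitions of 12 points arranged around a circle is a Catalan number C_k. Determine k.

12

The non-crossing partitions of [12] form a lattice of size C_12.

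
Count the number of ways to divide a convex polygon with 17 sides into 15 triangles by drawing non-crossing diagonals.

9694845

Triangulations of a convex m-gon are counted by C_{m−2}; with m = 17 this is C_15.
C_15 = C(30,15)/16 = 155117520/16 = 9694845.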